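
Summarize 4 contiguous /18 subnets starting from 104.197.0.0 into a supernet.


Original prefix: /18
Number of subnets: 4 = 2^2
New prefix = 18 - 2 = 16
Supernet: 104.197.0.0/16


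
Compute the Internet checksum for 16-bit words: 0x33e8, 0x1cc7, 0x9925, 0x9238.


Sum all words (with carry folding):
+ 0x33e8 = 0x33e8
+ 0x1cc7 = 0x50af
+ 0x9925 = 0xe9d4
+ 0x9238 = 0x7c0d
One's complement: ~0x7c0d
Checksum = 0x83f2


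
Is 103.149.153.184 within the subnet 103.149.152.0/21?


Subnet network: 103.149.152.0
Test IP AND mask: 103.149.152.0
Yes, 103.149.153.184 is in 103.149.152.0/21


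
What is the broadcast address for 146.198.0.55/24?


Network: 146.198.0.0/24
Host bits = 8
Set all host bits to 1:
Broadcast: 146.198.0.255


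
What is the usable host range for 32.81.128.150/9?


Network: 32.0.0.0
Broadcast: 32.127.255.255
First usable = network + 1
Last usable = broadcast - 1
Range: 32.0.0.1 to 32.127.255.254


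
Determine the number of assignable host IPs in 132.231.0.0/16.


Host bits = 32 - 16 = 16
Total addresses = 2^16 = 65536
Usable = total - 2 (network and broadcast)
Usable hosts: 65534


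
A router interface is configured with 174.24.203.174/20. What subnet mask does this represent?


/20 means 20 network bits, 12 host bits
Binary: 11111111111111111111000000000000
Mask: 255.255.240.0


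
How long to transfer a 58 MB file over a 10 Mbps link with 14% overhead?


Effective throughput = 10 * (1 - 14/100) = 8.6 Mbps
File size in Mb = 58 * 8 = 464 Mb
Time = 464 / 8.6
Time = 53.9535 seconds


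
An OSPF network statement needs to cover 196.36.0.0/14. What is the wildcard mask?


Subnet mask: 255.252.0.0
Wildcard = 255.255.255.255 - subnet mask
255 - 255 = 0
255 - 252 = 3
255 - 0 = 255
255 - 0 = 255
Wildcard: 0.3.255.255


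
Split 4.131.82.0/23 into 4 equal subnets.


New prefix = 23 + 2 = 25
Each subnet has 128 addresses
  4.131.82.0/25
  4.131.82.128/25
  4.131.83.0/25
  4.131.83.128/25
Subnets: 4.131.82.0/25, 4.131.82.128/25, 4.131.83.0/25, 4.131.83.128/25


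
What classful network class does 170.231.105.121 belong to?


First octet: 170
Binary: 10101010
10xxxxxx -> Class B (128-191)
Class B, default mask 255.255.0.0 (/16)


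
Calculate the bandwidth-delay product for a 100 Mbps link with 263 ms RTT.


BDP = bandwidth * RTT
= 100 Mbps * 263 ms
= 100 * 1e6 * 263 / 1000 bits
= 26300000 bits
= 3287500 bytes
= 3210.4492 KB
BDP = 26300000 bits (3287500 bytes)


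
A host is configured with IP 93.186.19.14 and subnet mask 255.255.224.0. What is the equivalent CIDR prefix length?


Binary: 11111111.11111111.11100000.00000000
Count leading 1s
Prefix: /19


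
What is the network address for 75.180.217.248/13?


IP:   01001011.10110100.11011001.11111000
Mask: 11111111.11111000.00000000.00000000
AND operation:
Net:  01001011.10110000.00000000.00000000
Network: 75.176.0.0/13


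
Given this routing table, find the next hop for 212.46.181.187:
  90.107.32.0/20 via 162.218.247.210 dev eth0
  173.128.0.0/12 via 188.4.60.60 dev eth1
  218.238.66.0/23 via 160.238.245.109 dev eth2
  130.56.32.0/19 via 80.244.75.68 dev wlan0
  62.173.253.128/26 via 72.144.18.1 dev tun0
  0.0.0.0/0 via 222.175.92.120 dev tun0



Longest prefix match for 212.46.181.187:
  /20 90.107.32.0: no
  /12 173.128.0.0: no
  /23 218.238.66.0: no
  /19 130.56.32.0: no
  /26 62.173.253.128: no
  /0 0.0.0.0: MATCH
Selected: next-hop 222.175.92.120 via tun0 (matched /0)


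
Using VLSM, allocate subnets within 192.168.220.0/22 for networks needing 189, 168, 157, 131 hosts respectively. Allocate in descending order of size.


189 hosts -> /24 (254 usable): 192.168.220.0/24
168 hosts -> /24 (254 usable): 192.168.221.0/24
157 hosts -> /24 (254 usable): 192.168.222.0/24
131 hosts -> /24 (254 usable): 192.168.223.0/24
Allocation: 192.168.220.0/24 (189 hosts, 254 usable); 192.168.221.0/24 (168 hosts, 254 usable); 192.168.222.0/24 (157 hosts, 254 usable); 192.168.223.0/24 (131 hosts, 254 usable)


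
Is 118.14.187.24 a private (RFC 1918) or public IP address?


RFC 1918 private ranges:
  10.0.0.0/8 (10.0.0.0 - 10.255.255.255)
  172.16.0.0/12 (172.16.0.0 - 172.31.255.255)
  192.168.0.0/16 (192.168.0.0 - 192.168.255.255)
Public (not in any RFC 1918 range)


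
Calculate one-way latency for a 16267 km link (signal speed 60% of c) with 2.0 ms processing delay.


Speed = 0.6 * 3e5 km/s = 180000 km/s
Propagation delay = 16267 / 180000 = 0.0904 s = 90.3722 ms
Processing delay = 2.0 ms
Total one-way latency = 92.3722 ms


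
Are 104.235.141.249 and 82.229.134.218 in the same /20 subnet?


Mask: 255.255.240.0
104.235.141.249 AND mask = 104.235.128.0
82.229.134.218 AND mask = 82.229.128.0
No, different subnets (104.235.128.0 vs 82.229.128.0)


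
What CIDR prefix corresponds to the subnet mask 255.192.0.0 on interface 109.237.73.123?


Binary: 11111111.11000000.00000000.00000000
Count leading 1s
Prefix: /10


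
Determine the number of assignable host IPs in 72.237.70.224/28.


Host bits = 32 - 28 = 4
Total addresses = 2^4 = 16
Usable = total - 2 (network and broadcast)
Usable hosts: 14


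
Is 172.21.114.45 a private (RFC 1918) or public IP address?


RFC 1918 private ranges:
  10.0.0.0/8 (10.0.0.0 - 10.255.255.255)
  172.16.0.0/12 (172.16.0.0 - 172.31.255.255)
  192.168.0.0/16 (192.168.0.0 - 192.168.255.255)
Private (in 172.16.0.0/12)


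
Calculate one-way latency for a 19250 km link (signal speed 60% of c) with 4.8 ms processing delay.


Speed = 0.6 * 3e5 km/s = 180000 km/s
Propagation delay = 19250 / 180000 = 0.1069 s = 106.9444 ms
Processing delay = 4.8 ms
Total one-way latency = 111.7444 ms


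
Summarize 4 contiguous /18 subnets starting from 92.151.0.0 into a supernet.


Original prefix: /18
Number of subnets: 4 = 2^2
New prefix = 18 - 2 = 16
Supernet: 92.151.0.0/16


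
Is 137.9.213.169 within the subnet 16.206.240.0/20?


Subnet network: 16.206.240.0
Test IP AND mask: 137.9.208.0
No, 137.9.213.169 is not in 16.206.240.0/20


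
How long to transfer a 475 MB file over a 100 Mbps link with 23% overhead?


Effective throughput = 100 * (1 - 23/100) = 77 Mbps
File size in Mb = 475 * 8 = 3800 Mb
Time = 3800 / 77
Time = 49.3506 seconds


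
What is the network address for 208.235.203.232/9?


IP:   11010000.11101011.11001011.11101000
Mask: 11111111.10000000.00000000.00000000
AND operation:
Net:  11010000.10000000.00000000.00000000
Network: 208.128.0.0/9


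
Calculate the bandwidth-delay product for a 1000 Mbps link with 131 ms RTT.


BDP = bandwidth * RTT
= 1000 Mbps * 131 ms
= 1000 * 1e6 * 131 / 1000 bits
= 131000000 bits
= 16375000 bytes
= 15991.2109 KB
BDP = 131000000 bits (16375000 bytes)


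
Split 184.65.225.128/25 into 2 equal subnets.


New prefix = 25 + 1 = 26
Each subnet has 64 addresses
  184.65.225.128/26
  184.65.225.192/26
Subnets: 184.65.225.128/26, 184.65.225.192/26


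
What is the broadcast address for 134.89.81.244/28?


Network: 134.89.81.240/28
Host bits = 4
Set all host bits to 1:
Broadcast: 134.89.81.255


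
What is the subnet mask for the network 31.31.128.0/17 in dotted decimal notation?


/17 means 17 network bits, 15 host bits
Binary: 11111111111111111000000000000000
Mask: 255.255.128.0


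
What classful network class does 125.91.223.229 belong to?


First octet: 125
Binary: 01111101
0xxxxxxx -> Class A (1-126)
Class A, default mask 255.0.0.0 (/8)


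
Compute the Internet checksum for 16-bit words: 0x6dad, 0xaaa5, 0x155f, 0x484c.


Sum all words (with carry folding):
+ 0x6dad = 0x6dad
+ 0xaaa5 = 0x1853
+ 0x155f = 0x2db2
+ 0x484c = 0x75fe
One's complement: ~0x75fe
Checksum = 0x8a01


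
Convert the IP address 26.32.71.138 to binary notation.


26 = 00011010
32 = 00100000
71 = 01000111
138 = 10001010
Binary: 00011010.00100000.01000111.10001010


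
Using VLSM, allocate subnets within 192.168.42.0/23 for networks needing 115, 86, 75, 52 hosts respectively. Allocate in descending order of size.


115 hosts -> /25 (126 usable): 192.168.42.0/25
86 hosts -> /25 (126 usable): 192.168.42.128/25
75 hosts -> /25 (126 usable): 192.168.43.0/25
52 hosts -> /26 (62 usable): 192.168.43.128/26
Allocation: 192.168.42.0/25 (115 hosts, 126 usable); 192.168.42.128/25 (86 hosts, 126 usable); 192.168.43.0/25 (75 hosts, 126 usable); 192.168.43.128/26 (52 hosts, 62 usable)


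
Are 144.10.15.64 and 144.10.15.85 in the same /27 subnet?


Mask: 255.255.255.224
144.10.15.64 AND mask = 144.10.15.64
144.10.15.85 AND mask = 144.10.15.64
Yes, same subnet (144.10.15.64)


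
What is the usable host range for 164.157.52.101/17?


Network: 164.157.0.0
Broadcast: 164.157.127.255
First usable = network + 1
Last usable = broadcast - 1
Range: 164.157.0.1 to 164.157.127.254


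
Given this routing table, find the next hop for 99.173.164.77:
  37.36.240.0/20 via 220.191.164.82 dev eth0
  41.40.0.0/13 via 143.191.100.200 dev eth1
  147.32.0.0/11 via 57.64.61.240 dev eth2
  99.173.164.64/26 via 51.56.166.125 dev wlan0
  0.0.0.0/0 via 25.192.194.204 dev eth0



Longest prefix match for 99.173.164.77:
  /20 37.36.240.0: no
  /13 41.40.0.0: no
  /11 147.32.0.0: no
  /26 99.173.164.64: MATCH
  /0 0.0.0.0: MATCH
Selected: next-hop 51.56.166.125 via wlan0 (matched /26)


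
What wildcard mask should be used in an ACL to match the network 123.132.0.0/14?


Subnet mask: 255.252.0.0
Wildcard = 255.255.255.255 - subnet mask
255 - 255 = 0
255 - 252 = 3
255 - 0 = 255
255 - 0 = 255
Wildcard: 0.3.255.255


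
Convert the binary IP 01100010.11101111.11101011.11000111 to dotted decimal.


01100010 = 98
11101111 = 239
11101011 = 235
11000111 = 199
IP: 98.239.235.199


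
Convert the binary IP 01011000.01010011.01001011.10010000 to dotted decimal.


01011000 = 88
01010011 = 83
01001011 = 75
10010000 = 144
IP: 88.83.75.144


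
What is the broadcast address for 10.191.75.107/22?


Network: 10.191.72.0/22
Host bits = 10
Set all host bits to 1:
Broadcast: 10.191.75.255


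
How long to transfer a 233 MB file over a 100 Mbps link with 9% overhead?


Effective throughput = 100 * (1 - 9/100) = 91 Mbps
File size in Mb = 233 * 8 = 1864 Mb
Time = 1864 / 91
Time = 20.4835 seconds


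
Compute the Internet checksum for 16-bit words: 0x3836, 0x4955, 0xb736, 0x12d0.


Sum all words (with carry folding):
+ 0x3836 = 0x3836
+ 0x4955 = 0x818b
+ 0xb736 = 0x38c2
+ 0x12d0 = 0x4b92
One's complement: ~0x4b92
Checksum = 0xb46d


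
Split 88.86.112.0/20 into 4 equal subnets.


New prefix = 20 + 2 = 22
Each subnet has 1024 addresses
  88.86.112.0/22
  88.86.116.0/22
  88.86.120.0/22
  88.86.124.0/22
Subnets: 88.86.112.0/22, 88.86.116.0/22, 88.86.120.0/22, 88.86.124.0/22


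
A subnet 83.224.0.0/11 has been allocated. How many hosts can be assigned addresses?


Host bits = 32 - 11 = 21
Total addresses = 2^21 = 2097152
Usable = total - 2 (network and broadcast)
Usable hosts: 2097150


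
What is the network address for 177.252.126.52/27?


IP:   10110001.11111100.01111110.00110100
Mask: 11111111.11111111.11111111.11100000
AND operation:
Net:  10110001.11111100.01111110.00100000
Network: 177.252.126.32/27


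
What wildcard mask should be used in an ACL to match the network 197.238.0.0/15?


Subnet mask: 255.254.0.0
Wildcard = 255.255.255.255 - subnet mask
255 - 255 = 0
255 - 254 = 1
255 - 0 = 255
255 - 0 = 255
Wildcard: 0.1.255.255


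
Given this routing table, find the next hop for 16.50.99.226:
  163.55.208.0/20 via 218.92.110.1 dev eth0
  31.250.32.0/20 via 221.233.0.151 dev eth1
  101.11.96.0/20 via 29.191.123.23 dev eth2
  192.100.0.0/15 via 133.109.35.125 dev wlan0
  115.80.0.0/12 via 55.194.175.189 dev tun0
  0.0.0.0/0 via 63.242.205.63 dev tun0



Longest prefix match for 16.50.99.226:
  /20 163.55.208.0: no
  /20 31.250.32.0: no
  /20 101.11.96.0: no
  /15 192.100.0.0: no
  /12 115.80.0.0: no
  /0 0.0.0.0: MATCH
Selected: next-hop 63.242.205.63 via tun0 (matched /0)


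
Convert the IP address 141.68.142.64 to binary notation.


141 = 10001101
68 = 01000100
142 = 10001110
64 = 01000000
Binary: 10001101.01000100.10001110.01000000


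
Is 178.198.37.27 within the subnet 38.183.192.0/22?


Subnet network: 38.183.192.0
Test IP AND mask: 178.198.36.0
No, 178.198.37.27 is not in 38.183.192.0/22


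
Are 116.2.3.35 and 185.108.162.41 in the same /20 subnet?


Mask: 255.255.240.0
116.2.3.35 AND mask = 116.2.0.0
185.108.162.41 AND mask = 185.108.160.0
No, different subnets (116.2.0.0 vs 185.108.160.0)


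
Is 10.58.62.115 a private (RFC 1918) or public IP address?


RFC 1918 private ranges:
  10.0.0.0/8 (10.0.0.0 - 10.255.255.255)
  172.16.0.0/12 (172.16.0.0 - 172.31.255.255)
  192.168.0.0/16 (192.168.0.0 - 192.168.255.255)
Private (in 10.0.0.0/8)


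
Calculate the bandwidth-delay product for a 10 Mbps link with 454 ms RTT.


BDP = bandwidth * RTT
= 10 Mbps * 454 ms
= 10 * 1e6 * 454 / 1000 bits
= 4540000 bits
= 567500 bytes
= 554.1992 KB
BDP = 4540000 bits (567500 bytes)


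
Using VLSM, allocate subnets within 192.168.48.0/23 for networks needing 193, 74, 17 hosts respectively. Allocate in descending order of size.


193 hosts -> /24 (254 usable): 192.168.48.0/24
74 hosts -> /25 (126 usable): 192.168.49.0/25
17 hosts -> /27 (30 usable): 192.168.49.128/27
Allocation: 192.168.48.0/24 (193 hosts, 254 usable); 192.168.49.0/25 (74 hosts, 126 usable); 192.168.49.128/27 (17 hosts, 30 usable)


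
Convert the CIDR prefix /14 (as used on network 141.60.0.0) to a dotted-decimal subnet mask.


/14 means 14 network bits, 18 host bits
Binary: 11111111111111000000000000000000
Mask: 255.252.0.0


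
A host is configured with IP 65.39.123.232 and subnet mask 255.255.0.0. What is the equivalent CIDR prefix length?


Binary: 11111111.11111111.00000000.00000000
Count leading 1s
Prefix: /16


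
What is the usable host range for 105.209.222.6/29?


Network: 105.209.222.0
Broadcast: 105.209.222.7
First usable = network + 1
Last usable = broadcast - 1
Range: 105.209.222.1 to 105.209.222.6


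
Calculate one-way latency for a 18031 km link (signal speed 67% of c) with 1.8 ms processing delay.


Speed = 0.67 * 3e5 km/s = 201000 km/s
Propagation delay = 18031 / 201000 = 0.0897 s = 89.7065 ms
Processing delay = 1.8 ms
Total one-way latency = 91.5065 ms


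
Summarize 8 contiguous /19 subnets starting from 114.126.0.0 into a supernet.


Original prefix: /19
Number of subnets: 8 = 2^3
New prefix = 19 - 3 = 16
Supernet: 114.126.0.0/16


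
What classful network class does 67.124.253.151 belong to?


First octet: 67
Binary: 01000011
0xxxxxxx -> Class A (1-126)
Class A, default mask 255.0.0.0 (/8)


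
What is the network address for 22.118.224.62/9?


IP:   00010110.01110110.11100000.00111110
Mask: 11111111.10000000.00000000.00000000
AND operation:
Net:  00010110.00000000.00000000.00000000
Network: 22.0.0.0/9


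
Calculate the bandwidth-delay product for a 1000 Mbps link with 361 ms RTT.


BDP = bandwidth * RTT
= 1000 Mbps * 361 ms
= 1000 * 1e6 * 361 / 1000 bits
= 361000000 bits
= 45125000 bytes
= 44067.3828 KB
BDP = 361000000 bits (45125000 bytes)


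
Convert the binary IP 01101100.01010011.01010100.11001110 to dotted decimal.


01101100 = 108
01010011 = 83
01010100 = 84
11001110 = 206
IP: 108.83.84.206


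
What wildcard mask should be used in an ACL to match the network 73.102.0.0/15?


Subnet mask: 255.254.0.0
Wildcard = 255.255.255.255 - subnet mask
255 - 255 = 0
255 - 254 = 1
255 - 0 = 255
255 - 0 = 255
Wildcard: 0.1.255.255


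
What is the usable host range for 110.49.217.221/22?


Network: 110.49.216.0
Broadcast: 110.49.219.255
First usable = network + 1
Last usable = broadcast - 1
Range: 110.49.216.1 to 110.49.219.254


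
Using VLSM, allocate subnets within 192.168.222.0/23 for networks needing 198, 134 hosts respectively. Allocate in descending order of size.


198 hosts -> /24 (254 usable): 192.168.222.0/24
134 hosts -> /24 (254 usable): 192.168.223.0/24
Allocation: 192.168.222.0/24 (198 hosts, 254 usable); 192.168.223.0/24 (134 hosts, 254 usable)


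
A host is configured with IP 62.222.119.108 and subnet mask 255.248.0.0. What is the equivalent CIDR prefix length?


Binary: 11111111.11111000.00000000.00000000
Count leading 1s
Prefix: /13


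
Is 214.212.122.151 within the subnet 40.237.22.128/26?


Subnet network: 40.237.22.128
Test IP AND mask: 214.212.122.128
No, 214.212.122.151 is not in 40.237.22.128/26


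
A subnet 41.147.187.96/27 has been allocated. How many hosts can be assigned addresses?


Host bits = 32 - 27 = 5
Total addresses = 2^5 = 32
Usable = total - 2 (network and broadcast)
Usable hosts: 30


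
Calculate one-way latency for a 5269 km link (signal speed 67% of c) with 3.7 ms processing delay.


Speed = 0.67 * 3e5 km/s = 201000 km/s
Propagation delay = 5269 / 201000 = 0.0262 s = 26.2139 ms
Processing delay = 3.7 ms
Total one-way latency = 29.9139 ms


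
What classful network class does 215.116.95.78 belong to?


First octet: 215
Binary: 11010111
110xxxxx -> Class C (192-223)
Class C, default mask 255.255.255.0 (/24)


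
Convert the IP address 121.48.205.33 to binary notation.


121 = 01111001
48 = 00110000
205 = 11001101
33 = 00100001
Binary: 01111001.00110000.11001101.00100001


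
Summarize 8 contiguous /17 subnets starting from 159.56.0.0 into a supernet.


Original prefix: /17
Number of subnets: 8 = 2^3
New prefix = 17 - 3 = 14
Supernet: 159.56.0.0/14


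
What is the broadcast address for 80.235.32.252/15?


Network: 80.234.0.0/15
Host bits = 17
Set all host bits to 1:
Broadcast: 80.235.255.255


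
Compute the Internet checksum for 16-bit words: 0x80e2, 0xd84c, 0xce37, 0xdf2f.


Sum all words (with carry folding):
+ 0x80e2 = 0x80e2
+ 0xd84c = 0x592f
+ 0xce37 = 0x2767
+ 0xdf2f = 0x0697
One's complement: ~0x0697
Checksum = 0xf968


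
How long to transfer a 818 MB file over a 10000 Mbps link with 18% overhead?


Effective throughput = 10000 * (1 - 18/100) = 8200 Mbps
File size in Mb = 818 * 8 = 6544 Mb
Time = 6544 / 8200
Time = 0.798 seconds


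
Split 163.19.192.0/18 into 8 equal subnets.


New prefix = 18 + 3 = 21
Each subnet has 2048 addresses
  163.19.192.0/21
  163.19.200.0/21
  163.19.208.0/21
  163.19.216.0/21
  163.19.224.0/21
  163.19.232.0/21
  163.19.240.0/21
  163.19.248.0/21
Subnets: 163.19.192.0/21, 163.19.200.0/21, 163.19.208.0/21, 163.19.216.0/21, 163.19.224.0/21, 163.19.232.0/21, 163.19.240.0/21, 163.19.248.0/21


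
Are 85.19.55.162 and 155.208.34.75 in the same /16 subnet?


Mask: 255.255.0.0
85.19.55.162 AND mask = 85.19.0.0
155.208.34.75 AND mask = 155.208.0.0
No, different subnets (85.19.0.0 vs 155.208.0.0)


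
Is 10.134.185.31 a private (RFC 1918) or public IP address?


RFC 1918 private ranges:
  10.0.0.0/8 (10.0.0.0 - 10.255.255.255)
  172.16.0.0/12 (172.16.0.0 - 172.31.255.255)
  192.168.0.0/16 (192.168.0.0 - 192.168.255.255)
Private (in 10.0.0.0/8)


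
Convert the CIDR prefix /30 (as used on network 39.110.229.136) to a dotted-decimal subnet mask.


/30 means 30 network bits, 2 host bits
Binary: 11111111111111111111111111111100
Mask: 255.255.255.252


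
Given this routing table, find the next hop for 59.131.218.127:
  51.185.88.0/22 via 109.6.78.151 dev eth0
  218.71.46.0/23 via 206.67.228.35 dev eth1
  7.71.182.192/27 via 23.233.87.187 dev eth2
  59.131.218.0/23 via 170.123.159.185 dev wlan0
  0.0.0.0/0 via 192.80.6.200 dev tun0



Longest prefix match for 59.131.218.127:
  /22 51.185.88.0: no
  /23 218.71.46.0: no
  /27 7.71.182.192: no
  /23 59.131.218.0: MATCH
  /0 0.0.0.0: MATCH
Selected: next-hop 170.123.159.185 via wlan0 (matched /23)


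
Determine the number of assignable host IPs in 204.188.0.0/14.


Host bits = 32 - 14 = 18
Total addresses = 2^18 = 262144
Usable = total - 2 (network and broadcast)
Usable hosts: 262142


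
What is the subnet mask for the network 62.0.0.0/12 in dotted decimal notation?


/12 means 12 network bits, 20 host bits
Binary: 11111111111100000000000000000000
Mask: 255.240.0.0


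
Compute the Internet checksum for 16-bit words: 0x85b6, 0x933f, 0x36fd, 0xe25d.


Sum all words (with carry folding):
+ 0x85b6 = 0x85b6
+ 0x933f = 0x18f6
+ 0x36fd = 0x4ff3
+ 0xe25d = 0x3251
One's complement: ~0x3251
Checksum = 0xcdae


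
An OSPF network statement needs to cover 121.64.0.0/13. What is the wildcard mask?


Subnet mask: 255.248.0.0
Wildcard = 255.255.255.255 - subnet mask
255 - 255 = 0
255 - 248 = 7
255 - 0 = 255
255 - 0 = 255
Wildcard: 0.7.255.255


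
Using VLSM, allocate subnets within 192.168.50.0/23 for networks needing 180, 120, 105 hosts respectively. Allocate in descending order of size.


180 hosts -> /24 (254 usable): 192.168.50.0/24
120 hosts -> /25 (126 usable): 192.168.51.0/25
105 hosts -> /25 (126 usable): 192.168.51.128/25
Allocation: 192.168.50.0/24 (180 hosts, 254 usable); 192.168.51.0/25 (120 hosts, 126 usable); 192.168.51.128/25 (105 hosts, 126 usable)


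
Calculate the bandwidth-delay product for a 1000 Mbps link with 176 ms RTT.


BDP = bandwidth * RTT
= 1000 Mbps * 176 ms
= 1000 * 1e6 * 176 / 1000 bits
= 176000000 bits
= 22000000 bytes
= 21484.375 KB
BDP = 176000000 bits (22000000 bytes)


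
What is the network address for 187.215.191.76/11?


IP:   10111011.11010111.10111111.01001100
Mask: 11111111.11100000.00000000.00000000
AND operation:
Net:  10111011.11000000.00000000.00000000
Network: 187.192.0.0/11


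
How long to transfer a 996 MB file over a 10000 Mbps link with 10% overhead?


Effective throughput = 10000 * (1 - 10/100) = 9000 Mbps
File size in Mb = 996 * 8 = 7968 Mb
Time = 7968 / 9000
Time = 0.8853 seconds


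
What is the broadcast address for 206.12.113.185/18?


Network: 206.12.64.0/18
Host bits = 14
Set all host bits to 1:
Broadcast: 206.12.127.255


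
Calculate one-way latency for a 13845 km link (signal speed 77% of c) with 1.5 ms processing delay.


Speed = 0.77 * 3e5 km/s = 231000 km/s
Propagation delay = 13845 / 231000 = 0.0599 s = 59.9351 ms
Processing delay = 1.5 ms
Total one-way latency = 61.4351 ms


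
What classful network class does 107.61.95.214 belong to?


First octet: 107
Binary: 01101011
0xxxxxxx -> Class A (1-126)
Class A, default mask 255.0.0.0 (/8)


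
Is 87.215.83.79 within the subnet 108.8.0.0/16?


Subnet network: 108.8.0.0
Test IP AND mask: 87.215.0.0
No, 87.215.83.79 is not in 108.8.0.0/16


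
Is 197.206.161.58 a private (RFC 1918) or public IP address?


RFC 1918 private ranges:
  10.0.0.0/8 (10.0.0.0 - 10.255.255.255)
  172.16.0.0/12 (172.16.0.0 - 172.31.255.255)
  192.168.0.0/16 (192.168.0.0 - 192.168.255.255)
Public (not in any RFC 1918 range)


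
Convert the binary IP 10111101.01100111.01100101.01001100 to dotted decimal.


10111101 = 189
01100111 = 103
01100101 = 101
01001100 = 76
IP: 189.103.101.76


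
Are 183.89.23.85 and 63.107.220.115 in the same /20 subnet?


Mask: 255.255.240.0
183.89.23.85 AND mask = 183.89.16.0
63.107.220.115 AND mask = 63.107.208.0
No, different subnets (183.89.16.0 vs 63.107.208.0)


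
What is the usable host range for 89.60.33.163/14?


Network: 89.60.0.0
Broadcast: 89.63.255.255
First usable = network + 1
Last usable = broadcast - 1
Range: 89.60.0.1 to 89.63.255.254


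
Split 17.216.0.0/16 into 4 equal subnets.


New prefix = 16 + 2 = 18
Each subnet has 16384 addresses
  17.216.0.0/18
  17.216.64.0/18
  17.216.128.0/18
  17.216.192.0/18
Subnets: 17.216.0.0/18, 17.216.64.0/18, 17.216.128.0/18, 17.216.192.0/18


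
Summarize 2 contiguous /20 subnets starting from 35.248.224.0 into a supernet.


Original prefix: /20
Number of subnets: 2 = 2^1
New prefix = 20 - 1 = 19
Supernet: 35.248.224.0/19


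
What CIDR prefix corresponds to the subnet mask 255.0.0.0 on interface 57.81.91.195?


Binary: 11111111.00000000.00000000.00000000
Count leading 1s
Prefix: /8


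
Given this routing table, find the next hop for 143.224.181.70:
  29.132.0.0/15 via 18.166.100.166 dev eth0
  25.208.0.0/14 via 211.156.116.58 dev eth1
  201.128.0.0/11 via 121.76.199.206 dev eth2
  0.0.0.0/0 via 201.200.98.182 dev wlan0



Longest prefix match for 143.224.181.70:
  /15 29.132.0.0: no
  /14 25.208.0.0: no
  /11 201.128.0.0: no
  /0 0.0.0.0: MATCH
Selected: next-hop 201.200.98.182 via wlan0 (matched /0)


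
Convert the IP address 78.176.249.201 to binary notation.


78 = 01001110
176 = 10110000
249 = 11111001
201 = 11001001
Binary: 01001110.10110000.11111001.11001001


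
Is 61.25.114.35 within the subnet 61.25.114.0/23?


Subnet network: 61.25.114.0
Test IP AND mask: 61.25.114.0
Yes, 61.25.114.35 is in 61.25.114.0/23


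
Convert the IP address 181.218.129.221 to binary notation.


181 = 10110101
218 = 11011010
129 = 10000001
221 = 11011101
Binary: 10110101.11011010.10000001.11011101


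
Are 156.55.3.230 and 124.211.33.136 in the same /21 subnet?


Mask: 255.255.248.0
156.55.3.230 AND mask = 156.55.0.0
124.211.33.136 AND mask = 124.211.32.0
No, different subnets (156.55.0.0 vs 124.211.32.0)


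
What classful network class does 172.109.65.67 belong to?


First octet: 172
Binary: 10101100
10xxxxxx -> Class B (128-191)
Class B, default mask 255.255.0.0 (/16)


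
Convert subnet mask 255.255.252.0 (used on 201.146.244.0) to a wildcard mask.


Subnet mask: 255.255.252.0
Wildcard = 255.255.255.255 - subnet mask
255 - 255 = 0
255 - 255 = 0
255 - 252 = 3
255 - 0 = 255
Wildcard: 0.0.3.255


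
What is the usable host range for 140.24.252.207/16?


Network: 140.24.0.0
Broadcast: 140.24.255.255
First usable = network + 1
Last usable = broadcast - 1
Range: 140.24.0.1 to 140.24.255.254


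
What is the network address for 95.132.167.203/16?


IP:   01011111.10000100.10100111.11001011
Mask: 11111111.11111111.00000000.00000000
AND operation:
Net:  01011111.10000100.00000000.00000000
Network: 95.132.0.0/16


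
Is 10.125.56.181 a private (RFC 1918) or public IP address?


RFC 1918 private ranges:
  10.0.0.0/8 (10.0.0.0 - 10.255.255.255)
  172.16.0.0/12 (172.16.0.0 - 172.31.255.255)
  192.168.0.0/16 (192.168.0.0 - 192.168.255.255)
Private (in 10.0.0.0/8)


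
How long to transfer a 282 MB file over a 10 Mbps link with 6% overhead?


Effective throughput = 10 * (1 - 6/100) = 9.4 Mbps
File size in Mb = 282 * 8 = 2256 Mb
Time = 2256 / 9.4
Time = 240.0 seconds


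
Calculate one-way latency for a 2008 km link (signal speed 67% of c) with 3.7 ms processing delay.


Speed = 0.67 * 3e5 km/s = 201000 km/s
Propagation delay = 2008 / 201000 = 0.01 s = 9.99 ms
Processing delay = 3.7 ms
Total one-way latency = 13.69 ms


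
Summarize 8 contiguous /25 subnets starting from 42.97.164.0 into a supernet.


Original prefix: /25
Number of subnets: 8 = 2^3
New prefix = 25 - 3 = 22
Supernet: 42.97.164.0/22


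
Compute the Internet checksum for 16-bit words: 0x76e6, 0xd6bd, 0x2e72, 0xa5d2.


Sum all words (with carry folding):
+ 0x76e6 = 0x76e6
+ 0xd6bd = 0x4da4
+ 0x2e72 = 0x7c16
+ 0xa5d2 = 0x21e9
One's complement: ~0x21e9
Checksum = 0xde16


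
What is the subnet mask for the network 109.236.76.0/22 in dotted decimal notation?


/22 means 22 network bits, 10 host bits
Binary: 11111111111111111111110000000000
Mask: 255.255.252.0


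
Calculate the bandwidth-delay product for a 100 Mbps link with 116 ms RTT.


BDP = bandwidth * RTT
= 100 Mbps * 116 ms
= 100 * 1e6 * 116 / 1000 bits
= 11600000 bits
= 1450000 bytes
= 1416.0156 KB
BDP = 11600000 bits (1450000 bytes)


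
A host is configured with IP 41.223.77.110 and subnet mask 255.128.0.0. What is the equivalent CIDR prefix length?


Binary: 11111111.10000000.00000000.00000000
Count leading 1s
Prefix: /9


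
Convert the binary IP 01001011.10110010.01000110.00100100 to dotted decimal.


01001011 = 75
10110010 = 178
01000110 = 70
00100100 = 36
IP: 75.178.70.36


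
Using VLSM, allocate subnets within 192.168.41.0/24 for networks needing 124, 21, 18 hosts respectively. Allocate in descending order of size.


124 hosts -> /25 (126 usable): 192.168.41.0/25
21 hosts -> /27 (30 usable): 192.168.41.128/27
18 hosts -> /27 (30 usable): 192.168.41.160/27
Allocation: 192.168.41.0/25 (124 hosts, 126 usable); 192.168.41.128/27 (21 hosts, 30 usable); 192.168.41.160/27 (18 hosts, 30 usable)


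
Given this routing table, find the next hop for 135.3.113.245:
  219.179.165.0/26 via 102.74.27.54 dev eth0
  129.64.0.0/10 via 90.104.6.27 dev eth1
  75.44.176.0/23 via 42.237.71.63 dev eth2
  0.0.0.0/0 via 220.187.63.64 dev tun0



Longest prefix match for 135.3.113.245:
  /26 219.179.165.0: no
  /10 129.64.0.0: no
  /23 75.44.176.0: no
  /0 0.0.0.0: MATCH
Selected: next-hop 220.187.63.64 via tun0 (matched /0)


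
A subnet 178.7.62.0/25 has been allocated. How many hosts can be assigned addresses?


Host bits = 32 - 25 = 7
Total addresses = 2^7 = 128
Usable = total - 2 (network and broadcast)
Usable hosts: 126


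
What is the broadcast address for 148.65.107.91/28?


Network: 148.65.107.80/28
Host bits = 4
Set all host bits to 1:
Broadcast: 148.65.107.95


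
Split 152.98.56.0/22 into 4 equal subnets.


New prefix = 22 + 2 = 24
Each subnet has 256 addresses
  152.98.56.0/24
  152.98.57.0/24
  152.98.58.0/24
  152.98.59.0/24
Subnets: 152.98.56.0/24, 152.98.57.0/24, 152.98.58.0/24, 152.98.59.0/24


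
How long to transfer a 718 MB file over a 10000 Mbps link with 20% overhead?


Effective throughput = 10000 * (1 - 20/100) = 8000 Mbps
File size in Mb = 718 * 8 = 5744 Mb
Time = 5744 / 8000
Time = 0.718 seconds


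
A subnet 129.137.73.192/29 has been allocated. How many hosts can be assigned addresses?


Host bits = 32 - 29 = 3
Total addresses = 2^3 = 8
Usable = total - 2 (network and broadcast)
Usable hosts: 6


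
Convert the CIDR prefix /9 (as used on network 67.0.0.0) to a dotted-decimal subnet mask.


/9 means 9 network bits, 23 host bits
Binary: 11111111100000000000000000000000
Mask: 255.128.0.0


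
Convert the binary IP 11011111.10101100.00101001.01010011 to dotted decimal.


11011111 = 223
10101100 = 172
00101001 = 41
01010011 = 83
IP: 223.172.41.83


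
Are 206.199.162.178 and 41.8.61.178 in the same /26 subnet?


Mask: 255.255.255.192
206.199.162.178 AND mask = 206.199.162.128
41.8.61.178 AND mask = 41.8.61.128
No, different subnets (206.199.162.128 vs 41.8.61.128)


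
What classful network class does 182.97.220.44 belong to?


First octet: 182
Binary: 10110110
10xxxxxx -> Class B (128-191)
Class B, default mask 255.255.0.0 (/16)


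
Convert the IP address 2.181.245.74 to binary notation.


2 = 00000010
181 = 10110101
245 = 11110101
74 = 01001010
Binary: 00000010.10110101.11110101.01001010


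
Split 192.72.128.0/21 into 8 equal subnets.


New prefix = 21 + 3 = 24
Each subnet has 256 addresses
  192.72.128.0/24
  192.72.129.0/24
  192.72.130.0/24
  192.72.131.0/24
  192.72.132.0/24
  192.72.133.0/24
  192.72.134.0/24
  192.72.135.0/24
Subnets: 192.72.128.0/24, 192.72.129.0/24, 192.72.130.0/24, 192.72.131.0/24, 192.72.132.0/24, 192.72.133.0/24, 192.72.134.0/24, 192.72.135.0/24


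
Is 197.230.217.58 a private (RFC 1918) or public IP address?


RFC 1918 private ranges:
  10.0.0.0/8 (10.0.0.0 - 10.255.255.255)
  172.16.0.0/12 (172.16.0.0 - 172.31.255.255)
  192.168.0.0/16 (192.168.0.0 - 192.168.255.255)
Public (not in any RFC 1918 range)


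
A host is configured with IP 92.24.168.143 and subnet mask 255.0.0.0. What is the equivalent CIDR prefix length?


Binary: 11111111.00000000.00000000.00000000
Count leading 1s
Prefix: /8


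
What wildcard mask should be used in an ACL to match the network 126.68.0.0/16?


Subnet mask: 255.255.0.0
Wildcard = 255.255.255.255 - subnet mask
255 - 255 = 0
255 - 255 = 0
255 - 0 = 255
255 - 0 = 255
Wildcard: 0.0.255.255


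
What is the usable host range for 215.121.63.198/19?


Network: 215.121.32.0
Broadcast: 215.121.63.255
First usable = network + 1
Last usable = broadcast - 1
Range: 215.121.32.1 to 215.121.63.254


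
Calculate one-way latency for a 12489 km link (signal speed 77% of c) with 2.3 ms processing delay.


Speed = 0.77 * 3e5 km/s = 231000 km/s
Propagation delay = 12489 / 231000 = 0.0541 s = 54.0649 ms
Processing delay = 2.3 ms
Total one-way latency = 56.3649 ms


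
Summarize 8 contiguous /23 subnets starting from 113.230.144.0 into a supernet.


Original prefix: /23
Number of subnets: 8 = 2^3
New prefix = 23 - 3 = 20
Supernet: 113.230.144.0/20


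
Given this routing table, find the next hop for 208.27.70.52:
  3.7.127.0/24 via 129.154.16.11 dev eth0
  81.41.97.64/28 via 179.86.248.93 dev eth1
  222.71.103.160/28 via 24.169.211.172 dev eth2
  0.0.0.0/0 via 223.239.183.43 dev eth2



Longest prefix match for 208.27.70.52:
  /24 3.7.127.0: no
  /28 81.41.97.64: no
  /28 222.71.103.160: no
  /0 0.0.0.0: MATCH
Selected: next-hop 223.239.183.43 via eth2 (matched /0)


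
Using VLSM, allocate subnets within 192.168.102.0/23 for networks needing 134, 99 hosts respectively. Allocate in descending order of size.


134 hosts -> /24 (254 usable): 192.168.102.0/24
99 hosts -> /25 (126 usable): 192.168.103.0/25
Allocation: 192.168.102.0/24 (134 hosts, 254 usable); 192.168.103.0/25 (99 hosts, 126 usable)


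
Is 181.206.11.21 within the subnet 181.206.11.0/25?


Subnet network: 181.206.11.0
Test IP AND mask: 181.206.11.0
Yes, 181.206.11.21 is in 181.206.11.0/25


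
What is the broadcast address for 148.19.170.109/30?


Network: 148.19.170.108/30
Host bits = 2
Set all host bits to 1:
Broadcast: 148.19.170.111


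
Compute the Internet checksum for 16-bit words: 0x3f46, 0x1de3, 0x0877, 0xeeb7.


Sum all words (with carry folding):
+ 0x3f46 = 0x3f46
+ 0x1de3 = 0x5d29
+ 0x0877 = 0x65a0
+ 0xeeb7 = 0x5458
One's complement: ~0x5458
Checksum = 0xaba7


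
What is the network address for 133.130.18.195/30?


IP:   10000101.10000010.00010010.11000011
Mask: 11111111.11111111.11111111.11111100
AND operation:
Net:  10000101.10000010.00010010.11000000
Network: 133.130.18.192/30


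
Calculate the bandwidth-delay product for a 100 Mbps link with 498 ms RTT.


BDP = bandwidth * RTT
= 100 Mbps * 498 ms
= 100 * 1e6 * 498 / 1000 bits
= 49800000 bits
= 6225000 bytes
= 6079.1016 KB
BDP = 49800000 bits (6225000 bytes)


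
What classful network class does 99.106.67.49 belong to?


First octet: 99
Binary: 01100011
0xxxxxxx -> Class A (1-126)
Class A, default mask 255.0.0.0 (/8)


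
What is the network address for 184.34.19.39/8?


IP:   10111000.00100010.00010011.00100111
Mask: 11111111.00000000.00000000.00000000
AND operation:
Net:  10111000.00000000.00000000.00000000
Network: 184.0.0.0/8


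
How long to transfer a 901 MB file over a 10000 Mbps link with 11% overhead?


Effective throughput = 10000 * (1 - 11/100) = 8900 Mbps
File size in Mb = 901 * 8 = 7208 Mb
Time = 7208 / 8900
Time = 0.8099 seconds


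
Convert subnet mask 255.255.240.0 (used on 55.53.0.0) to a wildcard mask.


Subnet mask: 255.255.240.0
Wildcard = 255.255.255.255 - subnet mask
255 - 255 = 0
255 - 255 = 0
255 - 240 = 15
255 - 0 = 255
Wildcard: 0.0.15.255


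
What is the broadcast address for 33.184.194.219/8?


Network: 33.0.0.0/8
Host bits = 24
Set all host bits to 1:
Broadcast: 33.255.255.255


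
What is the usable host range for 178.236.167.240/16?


Network: 178.236.0.0
Broadcast: 178.236.255.255
First usable = network + 1
Last usable = broadcast - 1
Range: 178.236.0.1 to 178.236.255.254


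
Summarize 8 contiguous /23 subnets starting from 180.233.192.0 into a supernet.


Original prefix: /23
Number of subnets: 8 = 2^3
New prefix = 23 - 3 = 20
Supernet: 180.233.192.0/20


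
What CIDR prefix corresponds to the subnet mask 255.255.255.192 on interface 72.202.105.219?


Binary: 11111111.11111111.11111111.11000000
Count leading 1s
Prefix: /26


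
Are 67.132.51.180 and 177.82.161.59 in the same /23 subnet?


Mask: 255.255.254.0
67.132.51.180 AND mask = 67.132.50.0
177.82.161.59 AND mask = 177.82.160.0
No, different subnets (67.132.50.0 vs 177.82.160.0)


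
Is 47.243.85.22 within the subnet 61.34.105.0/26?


Subnet network: 61.34.105.0
Test IP AND mask: 47.243.85.0
No, 47.243.85.22 is not in 61.34.105.0/26


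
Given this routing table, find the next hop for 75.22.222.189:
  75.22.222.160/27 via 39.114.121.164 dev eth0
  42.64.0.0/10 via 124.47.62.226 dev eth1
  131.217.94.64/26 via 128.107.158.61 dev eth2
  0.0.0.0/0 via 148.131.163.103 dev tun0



Longest prefix match for 75.22.222.189:
  /27 75.22.222.160: MATCH
  /10 42.64.0.0: no
  /26 131.217.94.64: no
  /0 0.0.0.0: MATCH
Selected: next-hop 39.114.121.164 via eth0 (matched /27)


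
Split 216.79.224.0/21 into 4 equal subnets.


New prefix = 21 + 2 = 23
Each subnet has 512 addresses
  216.79.224.0/23
  216.79.226.0/23
  216.79.228.0/23
  216.79.230.0/23
Subnets: 216.79.224.0/23, 216.79.226.0/23, 216.79.228.0/23, 216.79.230.0/23


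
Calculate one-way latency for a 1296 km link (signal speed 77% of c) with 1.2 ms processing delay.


Speed = 0.77 * 3e5 km/s = 231000 km/s
Propagation delay = 1296 / 231000 = 0.0056 s = 5.6104 ms
Processing delay = 1.2 ms
Total one-way latency = 6.8104 ms


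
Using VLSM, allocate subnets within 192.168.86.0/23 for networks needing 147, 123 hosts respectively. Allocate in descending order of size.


147 hosts -> /24 (254 usable): 192.168.86.0/24
123 hosts -> /25 (126 usable): 192.168.87.0/25
Allocation: 192.168.86.0/24 (147 hosts, 254 usable); 192.168.87.0/25 (123 hosts, 126 usable)


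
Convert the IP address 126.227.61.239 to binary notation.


126 = 01111110
227 = 11100011
61 = 00111101
239 = 11101111
Binary: 01111110.11100011.00111101.11101111


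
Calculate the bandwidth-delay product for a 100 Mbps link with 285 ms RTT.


BDP = bandwidth * RTT
= 100 Mbps * 285 ms
= 100 * 1e6 * 285 / 1000 bits
= 28500000 bits
= 3562500 bytes
= 3479.0039 KB
BDP = 28500000 bits (3562500 bytes)


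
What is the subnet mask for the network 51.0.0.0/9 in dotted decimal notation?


/9 means 9 network bits, 23 host bits
Binary: 11111111100000000000000000000000
Mask: 255.128.0.0


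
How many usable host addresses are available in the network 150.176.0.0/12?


Host bits = 32 - 12 = 20
Total addresses = 2^20 = 1048576
Usable = total - 2 (network and broadcast)
Usable hosts: 1048574


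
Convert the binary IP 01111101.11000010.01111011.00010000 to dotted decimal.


01111101 = 125
11000010 = 194
01111011 = 123
00010000 = 16
IP: 125.194.123.16


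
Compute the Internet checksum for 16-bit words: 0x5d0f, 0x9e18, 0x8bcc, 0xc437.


Sum all words (with carry folding):
+ 0x5d0f = 0x5d0f
+ 0x9e18 = 0xfb27
+ 0x8bcc = 0x86f4
+ 0xc437 = 0x4b2c
One's complement: ~0x4b2c
Checksum = 0xb4d3


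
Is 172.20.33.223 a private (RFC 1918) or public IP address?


RFC 1918 private ranges:
  10.0.0.0/8 (10.0.0.0 - 10.255.255.255)
  172.16.0.0/12 (172.16.0.0 - 172.31.255.255)
  192.168.0.0/16 (192.168.0.0 - 192.168.255.255)
Private (in 172.16.0.0/12)


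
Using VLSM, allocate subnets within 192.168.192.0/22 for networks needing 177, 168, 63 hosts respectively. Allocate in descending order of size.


177 hosts -> /24 (254 usable): 192.168.192.0/24
168 hosts -> /24 (254 usable): 192.168.193.0/24
63 hosts -> /25 (126 usable): 192.168.194.0/25
Allocation: 192.168.192.0/24 (177 hosts, 254 usable); 192.168.193.0/24 (168 hosts, 254 usable); 192.168.194.0/25 (63 hosts, 126 usable)


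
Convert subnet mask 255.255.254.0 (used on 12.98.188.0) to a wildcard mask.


Subnet mask: 255.255.254.0
Wildcard = 255.255.255.255 - subnet mask
255 - 255 = 0
255 - 255 = 0
255 - 254 = 1
255 - 0 = 255
Wildcard: 0.0.1.255
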